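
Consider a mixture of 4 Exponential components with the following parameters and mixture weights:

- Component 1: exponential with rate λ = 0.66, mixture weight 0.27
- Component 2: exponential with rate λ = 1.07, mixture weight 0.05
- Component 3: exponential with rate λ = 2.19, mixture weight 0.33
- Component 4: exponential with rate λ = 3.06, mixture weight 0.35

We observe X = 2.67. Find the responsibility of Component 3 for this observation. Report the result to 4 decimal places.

0.0579

Posterior ∝ prior × likelihood, so P(k | x) ∝ w_k f_k(x); normalise over all components.
Component likelihoods at x = 2.67:
  f_1 = 0.66·e^(−0.66·2.67) = 0.66·e^(−1.7622) = 0.1133
  f_2 = 1.07·e^(−1.07·2.67) = 1.07·e^(−2.8569) = 0.0614678
  f_3 = 2.19·e^(−2.19·2.67) = 2.19·e^(−5.8473) = 0.00632403
  f_4 = 3.06·e^(−3.06·2.67) = 3.06·e^(−8.1702) = 0.000865862
Multiply by the mixture weights:
  w_1·f_1 = 0.27 × 0.1133 = 0.030591
  w_2·f_2 = 0.05 × 0.0614678 = 0.00307339
  w_3·f_3 = 0.33 × 0.00632403 = 0.00208693
  w_4·f_4 = 0.35 × 0.000865862 = 0.000303052
Denominator: 0.030591 + 0.00307339 + 0.00208693 + 0.000303052 = 0.0360544
Responsibility of Component 3: 0.00208693 / 0.0360544 ≈ 0.0579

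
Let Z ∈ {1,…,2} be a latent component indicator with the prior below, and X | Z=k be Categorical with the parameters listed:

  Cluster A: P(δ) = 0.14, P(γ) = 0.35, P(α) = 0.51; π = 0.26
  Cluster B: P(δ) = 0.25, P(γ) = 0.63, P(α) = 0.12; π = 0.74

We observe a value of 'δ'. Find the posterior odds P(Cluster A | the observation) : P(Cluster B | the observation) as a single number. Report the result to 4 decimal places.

Only the two components matter; the odds are (π_i f_i(x)) / (π_j f_j(x)).
Component likelihoods at x = 'δ':
  p_A = P(δ | comp) = 0.14
  p_B = P(δ | comp) = 0.25
Odds = (0.26/0.74) × (0.14/0.25) = 0.351351 × 0.56 ≈ 0.1968

0.1968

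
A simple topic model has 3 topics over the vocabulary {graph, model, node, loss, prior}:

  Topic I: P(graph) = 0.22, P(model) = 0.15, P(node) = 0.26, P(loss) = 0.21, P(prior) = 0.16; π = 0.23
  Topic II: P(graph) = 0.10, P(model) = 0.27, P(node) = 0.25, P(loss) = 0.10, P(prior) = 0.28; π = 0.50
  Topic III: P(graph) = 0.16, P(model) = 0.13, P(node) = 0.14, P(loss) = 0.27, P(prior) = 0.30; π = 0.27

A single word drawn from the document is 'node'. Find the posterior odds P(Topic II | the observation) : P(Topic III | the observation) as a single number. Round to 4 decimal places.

Since P(k|x) ∝ π_k f_k(x), the posterior odds are π_i f_i(x) / (π_j f_j(x)).
Component likelihoods at x = 'node':
  L_I = P(node | comp) = 0.26
  L_II = P(node | comp) = 0.25
  L_III = P(node | comp) = 0.14
0.125 / 0.0378 ≈ 3.3069

3.3069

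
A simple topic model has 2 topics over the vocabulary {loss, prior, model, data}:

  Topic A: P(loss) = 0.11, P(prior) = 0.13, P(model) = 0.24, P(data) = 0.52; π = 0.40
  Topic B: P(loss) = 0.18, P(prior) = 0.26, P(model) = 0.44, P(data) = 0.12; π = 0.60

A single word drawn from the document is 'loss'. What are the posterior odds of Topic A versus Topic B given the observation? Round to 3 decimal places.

The posterior odds equal the prior odds times the likelihood ratio: (π_i/π_j)·(f_i(x)/f_j(x)).
Categorical probabilities:
  L_A = 0.11
  L_B = 0.18
Odds = (0.40/0.60) × (0.11/0.18) = 0.666667 × 0.611111 ≈ 0.407

0.407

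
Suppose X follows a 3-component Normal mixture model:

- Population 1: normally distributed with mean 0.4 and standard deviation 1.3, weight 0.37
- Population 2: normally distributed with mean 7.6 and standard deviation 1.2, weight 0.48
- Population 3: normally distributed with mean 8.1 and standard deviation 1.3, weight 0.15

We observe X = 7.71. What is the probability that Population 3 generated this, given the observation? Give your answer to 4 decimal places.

0.2169

The responsibility of component k is P(Z=k) f_k(x) divided by Σ_j P(Z=j) f_j(x).
Component likelihoods at x = 7.71:
  p_1 = (1/(1.3·√(2π)))·exp(−(7.71−0.4)²/(2·1.3²)) = 0.306879·exp(-15.80950) = 4.1782e-08
  p_2 = (1/(1.2·√(2π)))·exp(−(7.71−7.6)²/(2·1.2²)) = 0.332452·exp(-0.00420) = 0.331058
  p_3 = (1/(1.3·√(2π)))·exp(−(7.71−8.1)²/(2·1.3²)) = 0.306879·exp(-0.04500) = 0.293375
Unnormalised posteriors:
  P(Z=1)·p_1 = 0.37 × 4.1782e-08 = 1.54593e-08
  P(Z=2)·p_2 = 0.48 × 0.331058 = 0.158908
  P(Z=3)·p_3 = 0.15 × 0.293375 = 0.0440063
Evidence: 1.54593e-08 + 0.158908 + 0.0440063 = 0.202914
P(Population 3 | the observation) = 0.0440063 / 0.202914 ≈ 0.2169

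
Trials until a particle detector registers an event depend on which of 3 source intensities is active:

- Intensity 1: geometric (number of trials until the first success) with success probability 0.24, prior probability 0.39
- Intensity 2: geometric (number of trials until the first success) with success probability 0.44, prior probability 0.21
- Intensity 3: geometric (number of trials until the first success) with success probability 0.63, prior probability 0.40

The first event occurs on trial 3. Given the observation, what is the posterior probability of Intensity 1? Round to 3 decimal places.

0.460

By Bayes' theorem, P(k | x) = w_k f_k(x) / Σ_j w_j f_j(x).
Evaluate each component's likelihood at the observed value:
  p_1 = 0.24·(1−0.24)^2 = 0.24·0.5776 = 0.138624
  p_2 = 0.44·(1−0.44)^2 = 0.44·0.3136 = 0.137984
  p_3 = 0.63·(1−0.63)^2 = 0.63·0.1369 = 0.086247
Unnormalised posteriors:
  w_1·p_1 = 0.39 × 0.138624 = 0.0540634
  w_2·p_2 = 0.21 × 0.137984 = 0.0289766
  w_3·p_3 = 0.40 × 0.086247 = 0.0344988
Sum: 0.0540634 + 0.0289766 + 0.0344988 = 0.117539
P(Intensity 1 | data) = 0.0540634 / 0.117539 ≈ 0.460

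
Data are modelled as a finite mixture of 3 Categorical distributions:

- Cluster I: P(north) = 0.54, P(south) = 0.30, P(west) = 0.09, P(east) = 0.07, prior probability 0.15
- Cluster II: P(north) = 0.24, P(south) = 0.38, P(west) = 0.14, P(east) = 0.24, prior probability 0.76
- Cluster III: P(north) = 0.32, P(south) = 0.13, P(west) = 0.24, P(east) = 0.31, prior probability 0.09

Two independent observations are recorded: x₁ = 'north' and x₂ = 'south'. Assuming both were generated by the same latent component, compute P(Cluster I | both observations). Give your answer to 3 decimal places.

Apply Bayes' rule: the posterior for each component is proportional to its prior times its likelihood at x.
Since both observations come from the same component, the likelihood for component k is f_k(x₁)·f_k(x₂).
  f_I = [0.54] × [0.3] = 0.162
  f_II = [0.24] × [0.38] = 0.0912
  f_III = [0.32] × [0.13] = 0.0416
Prior × likelihood for each component:
  π_I·f_I = 0.15 × 0.162 = 0.0243
  π_II·f_II = 0.76 × 0.0912 = 0.069312
  π_III·f_III = 0.09 × 0.0416 = 0.003744
Evidence: 0.0243 + 0.069312 + 0.003744 = 0.097356
P(Cluster I | x₁,x₂) ≈ 0.250

0.250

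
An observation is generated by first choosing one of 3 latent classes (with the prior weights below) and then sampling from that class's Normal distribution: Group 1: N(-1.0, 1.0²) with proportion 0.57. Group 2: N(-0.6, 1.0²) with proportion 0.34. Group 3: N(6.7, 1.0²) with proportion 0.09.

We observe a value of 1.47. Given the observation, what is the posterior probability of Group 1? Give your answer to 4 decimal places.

0.4034

The responsibility of component k is π_k f_k(x) divided by Σ_j π_j f_j(x).
Component likelihoods at x = 1.47:
  L_1 = 0.018885
  L_2 = 0.0468226
  L_3 = 4.58462e-07
Multiply by the mixture weights:
  π_1·L_1 = 0.57 × 0.018885 = 0.0107644
  π_2·L_2 = 0.34 × 0.0468226 = 0.0159197
  π_3·L_3 = 0.09 × 4.58462e-07 = 4.12616e-08
Marginal: 0.0107644 + 0.0159197 + 4.12616e-08 = 0.0266842
So the posterior for Group 1 is 0.0107644 / 0.0266842 ≈ 0.4034.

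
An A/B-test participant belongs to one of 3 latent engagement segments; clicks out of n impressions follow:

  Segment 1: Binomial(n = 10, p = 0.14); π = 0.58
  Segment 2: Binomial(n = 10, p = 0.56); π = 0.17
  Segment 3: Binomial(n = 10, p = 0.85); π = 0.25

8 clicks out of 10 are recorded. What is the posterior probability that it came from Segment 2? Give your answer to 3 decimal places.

0.172

The responsibility of component k is π_k f_k(x) divided by Σ_j π_j f_j(x).
Binomial probabilities:
  L_1 = C(10,8)·0.14^8·0.86^2 = 45·1.47579e-07·0.7396 = 4.91172e-06
  L_2 = C(10,8)·0.56^8·0.44^2 = 45·0.00967173·0.1936 = 0.0842601
  L_3 = C(10,8)·0.85^8·0.15^2 = 45·0.272491·0.0225 = 0.275897
Multiply by the mixture weights:
  π_1·L_1 = 0.58 × 4.91172e-06 = 2.8488e-06
  π_2·L_2 = 0.17 × 0.0842601 = 0.0143242
  π_3·L_3 = 0.25 × 0.275897 = 0.0689742
Sum: 2.8488e-06 + 0.0143242 + 0.0689742 = 0.0833012
Responsibility of Segment 2: 0.0143242 / 0.0833012 ≈ 0.172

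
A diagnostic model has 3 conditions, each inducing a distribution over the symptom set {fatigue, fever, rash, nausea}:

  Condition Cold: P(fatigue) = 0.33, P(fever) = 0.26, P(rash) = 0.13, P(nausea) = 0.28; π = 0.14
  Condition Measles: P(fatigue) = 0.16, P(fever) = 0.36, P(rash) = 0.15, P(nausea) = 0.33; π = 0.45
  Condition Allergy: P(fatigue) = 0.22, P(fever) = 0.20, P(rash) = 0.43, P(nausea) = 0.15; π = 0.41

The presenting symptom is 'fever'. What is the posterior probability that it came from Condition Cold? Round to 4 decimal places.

0.1298

Posterior ∝ prior × likelihood, so P(k | x) ∝ π_k f_k(x); normalise over all components.
Component likelihoods at x = 'fever':
  L_Cold = P(fever | comp) = 0.26
  L_Measles = P(fever | comp) = 0.36
  L_Allergy = P(fever | comp) = 0.20
Unnormalised posteriors:
  π_Cold·L_Cold = 0.14 × 0.26 = 0.0364
  π_Measles·L_Measles = 0.45 × 0.36 = 0.162
  π_Allergy·L_Allergy = 0.41 × 0.2 = 0.082
Marginal: 0.0364 + 0.162 + 0.082 = 0.2804
P(Condition Cold | data) = 0.0364 / 0.2804 ≈ 0.1298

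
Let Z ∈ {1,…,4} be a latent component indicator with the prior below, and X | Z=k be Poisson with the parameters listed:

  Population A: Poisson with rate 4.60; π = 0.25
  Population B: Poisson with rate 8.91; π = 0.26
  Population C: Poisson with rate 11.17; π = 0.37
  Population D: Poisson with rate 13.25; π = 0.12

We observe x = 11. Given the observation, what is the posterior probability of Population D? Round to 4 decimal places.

0.1431

Posterior ∝ prior × likelihood, so P(k | x) ∝ P(Z=k) f_k(x); normalise over all components.
Component likelihoods at x = 11:
  p_A = e^(−4.60)·4.60^11/11! = 0.00491389
  p_B = e^(−8.91)·8.91^11/11! = 0.0950463
  p_C = e^(−11.17)·11.17^11/11! = 0.119223
  p_D = e^(−13.25)·13.25^11/11! = 0.0974579
Weight by the priors:
  P(Z=A)·p_A = 0.25 × 0.00491389 = 0.00122847
  P(Z=B)·p_B = 0.26 × 0.0950463 = 0.024712
  P(Z=C)·p_C = 0.37 × 0.119223 = 0.0441125
  P(Z=D)·p_D = 0.12 × 0.0974579 = 0.0116949
Evidence: 0.00122847 + 0.024712 + 0.0441125 + 0.0116949 = 0.0817479
Responsibility of Population D: 0.0116949 / 0.0817479 ≈ 0.1431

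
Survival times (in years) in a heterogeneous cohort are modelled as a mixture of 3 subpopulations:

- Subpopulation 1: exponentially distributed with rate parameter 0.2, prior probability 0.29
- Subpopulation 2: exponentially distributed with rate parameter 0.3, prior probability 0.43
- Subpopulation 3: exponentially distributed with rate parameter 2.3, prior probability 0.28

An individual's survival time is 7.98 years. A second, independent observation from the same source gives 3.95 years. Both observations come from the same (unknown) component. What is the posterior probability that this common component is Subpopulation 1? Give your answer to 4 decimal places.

0.4970

P(component k | x) = π_k·f_k(x) / marginal(x), where marginal(x) = Σ_j π_j·f_j(x).
Since both observations come from the same component, the likelihood for component k is f_k(x₁)·f_k(x₂).
  f_1 = [0.2·e^(−0.2·7.98) = 0.2·e^(−1.5960) = 0.0405411] × [0.090769] = 0.00367988
  f_2 = [0.3·e^(−0.3·7.98) = 0.3·e^(−2.3940) = 0.0273792] × [0.0917239] = 0.00251132
  f_3 = [2.3·e^(−2.3·7.98) = 2.3·e^(−18.3540) = 2.45859e-08] × [0.000260713] = 6.40987e-12
Unnormalised posteriors:
  π_1·f_1 = 0.29 × 0.00367988 = 0.00106716
  π_2·f_2 = 0.43 × 0.00251132 = 0.00107987
  π_3·f_3 = 0.28 × 6.40987e-12 = 1.79476e-12
Evidence: 0.00106716 + 0.00107987 + 1.79476e-12 = 0.00214703
P(Subpopulation 1 | x₁, x₂) = 0.00106716 / 0.00214703 ≈ 0.4970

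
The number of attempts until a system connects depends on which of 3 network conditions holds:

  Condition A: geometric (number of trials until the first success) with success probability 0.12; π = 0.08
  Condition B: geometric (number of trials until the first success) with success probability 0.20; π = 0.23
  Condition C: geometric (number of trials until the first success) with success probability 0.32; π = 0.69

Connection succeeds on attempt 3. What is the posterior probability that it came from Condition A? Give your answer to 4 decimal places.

Apply Bayes' rule: the posterior for each component is proportional to its prior times its likelihood at x.
Geometric probabilities:
  p_A = 0.092928
  p_B = 0.128
  p_C = 0.147968
Unnormalised posteriors:
  w_A·p_A = 0.08 × 0.092928 = 0.00743424
  w_B·p_B = 0.23 × 0.128 = 0.02944
  w_C·p_C = 0.69 × 0.147968 = 0.102098
Sum: 0.00743424 + 0.02944 + 0.102098 = 0.138972
So the posterior for Condition A is 0.00743424 / 0.138972 ≈ 0.0535.

0.0535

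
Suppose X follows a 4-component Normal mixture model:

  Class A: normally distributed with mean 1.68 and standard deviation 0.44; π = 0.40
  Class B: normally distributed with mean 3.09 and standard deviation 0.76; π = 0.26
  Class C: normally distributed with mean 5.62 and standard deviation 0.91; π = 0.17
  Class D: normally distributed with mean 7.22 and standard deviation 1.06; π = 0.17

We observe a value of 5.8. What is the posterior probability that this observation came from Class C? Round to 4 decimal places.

Posterior ∝ prior × likelihood, so P(k | x) ∝ π_k f_k(x); normalise over all components.
Normal densities:
  f_A = (1/(0.44·√(2π)))·exp(−(5.8−1.68)²/(2·0.44²)) = 0.906687·exp(-43.83884) = 8.28876e-20
  f_B = (1/(0.76·√(2π)))·exp(−(5.8−3.09)²/(2·0.76²)) = 0.524924·exp(-6.35743) = 0.000910125
  f_C = (1/(0.91·√(2π)))·exp(−(5.8−5.62)²/(2·0.91²)) = 0.438398·exp(-0.01956) = 0.429905
  f_D = (1/(1.06·√(2π)))·exp(−(5.8−7.22)²/(2·1.06²)) = 0.376361·exp(-0.89729) = 0.153431
Unnormalised posteriors:
  π_A·f_A = 0.40 × 8.28876e-20 = 3.31551e-20
  π_B·f_B = 0.26 × 0.000910125 = 0.000236632
  π_C·f_C = 0.17 × 0.429905 = 0.0730839
  π_D·f_D = 0.17 × 0.153431 = 0.0260833
Marginal: 3.31551e-20 + 0.000236632 + 0.0730839 + 0.0260833 = 0.0994038
So the posterior for Class C is 0.0730839 / 0.0994038 ≈ 0.7352.

0.7352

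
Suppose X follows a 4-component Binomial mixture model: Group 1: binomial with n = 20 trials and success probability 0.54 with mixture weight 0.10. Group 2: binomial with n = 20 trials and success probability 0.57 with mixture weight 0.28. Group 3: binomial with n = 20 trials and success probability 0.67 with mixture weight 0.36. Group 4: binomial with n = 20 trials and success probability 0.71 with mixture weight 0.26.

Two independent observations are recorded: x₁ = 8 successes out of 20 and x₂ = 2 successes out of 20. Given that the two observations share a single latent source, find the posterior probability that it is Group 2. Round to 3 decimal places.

The responsibility of component k is π_k f_k(x) divided by Σ_j π_j f_j(x).
Since both observations come from the same component, the likelihood for component k is f_k(x₁)·f_k(x₂).
  f_1 = [C(20,8)·0.54^8·0.46^12 = 125970·0.0072302·8.97623e-05 = 0.0817544] × [4.71175e-05] = 3.85206e-06
  f_2 = [C(20,8)·0.57^8·0.43^12 = 125970·0.0111429·3.99596e-05 = 0.0560903] × [1.55932e-05] = 8.74627e-07
  f_3 = [C(20,8)·0.67^8·0.33^12 = 125970·0.0406068·1.66789e-06 = 0.00853165] × [1.83719e-07] = 1.56743e-09
  f_4 = [C(20,8)·0.71^8·0.29^12 = 125970·0.0645754·3.53815e-07 = 0.00287813] × [2.01574e-08] = 5.80155e-11
Multiply by the mixture weights:
  π_1·f_1 = 0.10 × 3.85206e-06 = 3.85206e-07
  π_2·f_2 = 0.28 × 8.74627e-07 = 2.44896e-07
  π_3·f_3 = 0.36 × 1.56743e-09 = 5.64273e-10
  π_4·f_4 = 0.26 × 5.80155e-11 = 1.5084e-11
Marginal: 3.85206e-07 + 2.44896e-07 + 5.64273e-10 + 1.5084e-11 = 6.30681e-07
So the posterior for Group 2 is 2.44896e-07 / 6.30681e-07 ≈ 0.388.

0.388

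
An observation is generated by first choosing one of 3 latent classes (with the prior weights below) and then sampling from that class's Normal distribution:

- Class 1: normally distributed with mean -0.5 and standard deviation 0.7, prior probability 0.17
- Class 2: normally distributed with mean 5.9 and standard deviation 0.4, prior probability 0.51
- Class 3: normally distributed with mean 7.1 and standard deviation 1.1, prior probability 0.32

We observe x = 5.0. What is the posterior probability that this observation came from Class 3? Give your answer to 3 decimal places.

0.317

By Bayes' theorem, P(k | x) = w_k f_k(x) / Σ_j w_j f_j(x).
Evaluate each component's likelihood at the observed value:
  L_1 = 2.24024e-14
  L_2 = 0.0793491
  L_3 = 0.0586268
Weight by the priors:
  w_1·L_1 = 0.17 × 2.24024e-14 = 3.8084e-15
  w_2·L_2 = 0.51 × 0.0793491 = 0.0404681
  w_3·L_3 = 0.32 × 0.0586268 = 0.0187606
Evidence: 3.8084e-15 + 0.0404681 + 0.0187606 = 0.0592286
P(Class 3 | the observation) = 0.0187606 / 0.0592286 ≈ 0.317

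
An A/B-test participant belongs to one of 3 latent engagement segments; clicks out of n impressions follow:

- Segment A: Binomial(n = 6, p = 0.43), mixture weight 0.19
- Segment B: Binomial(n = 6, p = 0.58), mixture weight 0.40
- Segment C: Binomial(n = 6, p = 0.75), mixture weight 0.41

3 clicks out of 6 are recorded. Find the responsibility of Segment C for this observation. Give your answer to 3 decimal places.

0.240

P(component k | x) = π_k·f_k(x) / marginal(x), where marginal(x) = Σ_j π_j·f_j(x).
Binomial probabilities:
  L_A = C(6,3)·0.43^3·0.57^3 = 20·0.079507·0.185193 = 0.294483
  L_B = C(6,3)·0.58^3·0.42^3 = 20·0.195112·0.074088 = 0.289109
  L_C = C(6,3)·0.75^3·0.25^3 = 20·0.421875·0.015625 = 0.131836
Prior × likelihood for each component:
  π_A·L_A = 0.19 × 0.294483 = 0.0559517
  π_B·L_B = 0.40 × 0.289109 = 0.115644
  π_C·L_C = 0.41 × 0.131836 = 0.0540527
Evidence: 0.0559517 + 0.115644 + 0.0540527 = 0.225648
So the posterior for Segment C is 0.0540527 / 0.225648 ≈ 0.240.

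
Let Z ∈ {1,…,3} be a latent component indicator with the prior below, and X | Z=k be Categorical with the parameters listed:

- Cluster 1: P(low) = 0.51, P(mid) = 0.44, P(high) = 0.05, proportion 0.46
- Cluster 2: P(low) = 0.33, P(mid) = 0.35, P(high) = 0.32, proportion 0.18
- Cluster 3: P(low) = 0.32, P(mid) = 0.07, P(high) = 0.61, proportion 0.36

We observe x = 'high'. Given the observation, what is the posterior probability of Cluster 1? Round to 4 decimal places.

0.0766

The responsibility of component k is π_k f_k(x) divided by Σ_j π_j f_j(x).
Categorical probabilities:
  L_1 = P(high | comp) = 0.05
  L_2 = P(high | comp) = 0.32
  L_3 = P(high | comp) = 0.61
Weight by the priors:
  π_1·L_1 = 0.46 × 0.05 = 0.023
  π_2·L_2 = 0.18 × 0.32 = 0.0576
  π_3·L_3 = 0.36 × 0.61 = 0.2196
Evidence: 0.023 + 0.0576 + 0.2196 = 0.3002
So the posterior for Cluster 1 is 0.023 / 0.3002 ≈ 0.0766.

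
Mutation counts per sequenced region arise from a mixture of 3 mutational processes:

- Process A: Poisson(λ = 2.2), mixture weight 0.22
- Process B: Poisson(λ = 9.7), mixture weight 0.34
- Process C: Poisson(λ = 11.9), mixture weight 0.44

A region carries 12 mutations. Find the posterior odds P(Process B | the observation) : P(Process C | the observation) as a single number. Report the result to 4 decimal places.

Posterior odds = (π_i f_i(x)) / (π_j f_j(x)); the normalising sum cancels.
Evaluate each component's likelihood at the observed value:
  L_A = e^(−2.2)·2.2^12/12! = 2.97363e-06
  L_B = e^(−9.7)·9.7^12/12! = 0.0887702
  L_C = e^(−11.9)·11.9^12/12! = 0.11432
Posterior odds = (π_B·L_B) / (π_C·L_C) = (0.34·0.0887702) / (0.44·0.11432) = 0.0301819 / 0.0503008 ≈ 0.6000

0.6000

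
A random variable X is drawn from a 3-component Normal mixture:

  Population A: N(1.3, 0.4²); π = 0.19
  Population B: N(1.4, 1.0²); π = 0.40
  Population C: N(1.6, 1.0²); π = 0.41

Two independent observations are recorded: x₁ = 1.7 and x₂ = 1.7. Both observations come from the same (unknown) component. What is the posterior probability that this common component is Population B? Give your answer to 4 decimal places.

Apply Bayes' rule: the posterior for each component is proportional to its prior times its likelihood at x.
Since both observations come from the same component, the likelihood for component k is f_k(x₁)·f_k(x₂).
  f_A = [0.604927] × [0.604927] = 0.365936
  f_B = [0.381388] × [0.381388] = 0.145457
  f_C = [0.396953] × [0.396953] = 0.157571
Unnormalised posteriors:
  π_A·f_A = 0.19 × 0.365936 = 0.0695279
  π_B·f_B = 0.40 × 0.145457 = 0.0581827
  π_C·f_C = 0.41 × 0.157571 = 0.0646042
Marginal: 0.0695279 + 0.0581827 + 0.0646042 = 0.192315
So the posterior for Population B is 0.0581827 / 0.192315 ≈ 0.3025.

0.3025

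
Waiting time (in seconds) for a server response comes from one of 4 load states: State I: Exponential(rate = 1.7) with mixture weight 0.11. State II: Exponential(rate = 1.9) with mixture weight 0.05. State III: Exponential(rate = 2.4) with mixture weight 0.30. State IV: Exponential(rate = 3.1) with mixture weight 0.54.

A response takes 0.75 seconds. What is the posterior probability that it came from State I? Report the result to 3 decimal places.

0.146

Posterior ∝ prior × likelihood, so P(k | x) ∝ π_k f_k(x); normalise over all components.
Exponential densities:
  L_I = 0.475033
  L_II = 0.456966
  L_III = 0.396717
  L_IV = 0.303129
Multiply by the mixture weights:
  π_I·L_I = 0.11 × 0.475033 = 0.0522536
  π_II·L_II = 0.05 × 0.456966 = 0.0228483
  π_III·L_III = 0.30 × 0.396717 = 0.119015
  π_IV·L_IV = 0.54 × 0.303129 = 0.163689
Denominator: 0.0522536 + 0.0228483 + 0.119015 + 0.163689 = 0.357807
P(State I | x) = 0.0522536 / 0.357807 ≈ 0.146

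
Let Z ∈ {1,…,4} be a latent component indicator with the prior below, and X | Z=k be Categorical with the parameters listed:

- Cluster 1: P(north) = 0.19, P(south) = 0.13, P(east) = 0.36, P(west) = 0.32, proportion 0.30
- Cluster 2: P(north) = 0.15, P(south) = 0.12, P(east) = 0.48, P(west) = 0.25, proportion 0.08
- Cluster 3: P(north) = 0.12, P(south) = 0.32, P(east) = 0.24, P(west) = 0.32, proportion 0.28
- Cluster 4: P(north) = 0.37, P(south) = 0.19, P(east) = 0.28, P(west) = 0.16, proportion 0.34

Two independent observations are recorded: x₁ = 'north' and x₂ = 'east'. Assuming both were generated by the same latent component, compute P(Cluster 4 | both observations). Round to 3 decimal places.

0.506

By Bayes' theorem, P(k | x) = w_k f_k(x) / Σ_j w_j f_j(x).
Since both observations come from the same component, the likelihood for component k is f_k(x₁)·f_k(x₂).
  p_1 = [P(north | comp) = 0.19] × [0.36] = 0.0684
  p_2 = [P(north | comp) = 0.15] × [0.48] = 0.072
  p_3 = [P(north | comp) = 0.12] × [0.24] = 0.0288
  p_4 = [P(north | comp) = 0.37] × [0.28] = 0.1036
Prior × likelihood for each component:
  w_1·p_1 = 0.30 × 0.0684 = 0.02052
  w_2·p_2 = 0.08 × 0.072 = 0.00576
  w_3·p_3 = 0.28 × 0.0288 = 0.008064
  w_4·p_4 = 0.34 × 0.1036 = 0.035224
Denominator: 0.02052 + 0.00576 + 0.008064 + 0.035224 = 0.069568
Responsibility of Cluster 4: 0.035224 / 0.069568 ≈ 0.506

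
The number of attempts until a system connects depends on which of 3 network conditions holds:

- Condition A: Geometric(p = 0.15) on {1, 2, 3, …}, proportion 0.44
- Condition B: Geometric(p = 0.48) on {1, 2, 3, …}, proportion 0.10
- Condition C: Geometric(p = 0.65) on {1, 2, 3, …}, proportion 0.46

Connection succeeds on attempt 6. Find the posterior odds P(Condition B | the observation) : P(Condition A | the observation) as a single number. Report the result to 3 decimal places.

0.062

Only the two components matter; the odds are (π_i f_i(x)) / (π_j f_j(x)).
Evaluate each component's likelihood at the observed value:
  f_A = 0.15·(1−0.15)^5 = 0.15·0.443705 = 0.0665558
  f_B = 0.48·(1−0.48)^5 = 0.48·0.0380204 = 0.0182498
  f_C = 0.65·(1−0.65)^5 = 0.65·0.00525219 = 0.00341392
Posterior odds = (π_B·f_B) / (π_A·f_A) = (0.10·0.0182498) / (0.44·0.0665558) = 0.00182498 / 0.0292846 ≈ 0.062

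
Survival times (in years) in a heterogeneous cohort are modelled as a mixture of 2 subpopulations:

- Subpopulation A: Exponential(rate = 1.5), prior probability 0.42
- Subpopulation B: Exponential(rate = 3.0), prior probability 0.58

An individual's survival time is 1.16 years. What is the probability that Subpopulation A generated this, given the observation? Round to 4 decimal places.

0.6735

By Bayes' theorem, P(k | x) = w_k f_k(x) / Σ_j w_j f_j(x).
Exponential densities:
  p_A = 0.263281
  p_B = 0.0924222
Prior × likelihood for each component:
  w_A·p_A = 0.42 × 0.263281 = 0.110578
  w_B·p_B = 0.58 × 0.0924222 = 0.0536049
Evidence: 0.110578 + 0.0536049 = 0.164183
P(Subpopulation A | the observation) = 0.110578 / 0.164183 ≈ 0.6735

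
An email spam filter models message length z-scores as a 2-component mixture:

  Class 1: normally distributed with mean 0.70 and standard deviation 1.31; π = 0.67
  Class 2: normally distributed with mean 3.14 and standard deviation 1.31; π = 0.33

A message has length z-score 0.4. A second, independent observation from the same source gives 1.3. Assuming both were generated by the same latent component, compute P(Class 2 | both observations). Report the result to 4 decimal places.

0.0230

By Bayes' theorem, P(k | x) = w_k f_k(x) / Σ_j w_j f_j(x).
Since both observations come from the same component, the likelihood for component k is f_k(x₁)·f_k(x₂).
  f_1 = [(1/(1.31·√(2π)))·exp(−(0.4−0.70)²/(2·1.31²)) = 0.304536·exp(-0.02622) = 0.296654] × [0.274212] = 0.0813461
  f_2 = [(1/(1.31·√(2π)))·exp(−(0.4−3.14)²/(2·1.31²)) = 0.304536·exp(-2.18740) = 0.0341714] × [0.113564] = 0.00388064
Prior × likelihood for each component:
  w_1·f_1 = 0.67 × 0.0813461 = 0.0545019
  w_2·f_2 = 0.33 × 0.00388064 = 0.00128061
Marginal: 0.0545019 + 0.00128061 = 0.0557825
Responsibility of Class 2: 0.00128061 / 0.0557825 ≈ 0.0230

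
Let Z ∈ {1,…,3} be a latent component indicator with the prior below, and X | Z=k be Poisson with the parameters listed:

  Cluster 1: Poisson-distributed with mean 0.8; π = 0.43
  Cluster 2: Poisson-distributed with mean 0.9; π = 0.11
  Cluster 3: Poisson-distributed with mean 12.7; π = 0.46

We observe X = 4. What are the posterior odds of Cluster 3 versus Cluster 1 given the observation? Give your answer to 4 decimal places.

Since P(k|x) ∝ π_k f_k(x), the posterior odds are π_i f_i(x) / (π_j f_j(x)).
Component likelihoods at x = 4:
  f_1 = e^(−0.8)·0.8^4/4! = 0.00766855
  f_2 = e^(−0.9)·0.9^4/4! = 0.0111146
  f_3 = e^(−12.7)·12.7^4/4! = 0.00330722
Odds = (0.46/0.43) × (0.00330722/0.00766855) = 1.06977 × 0.431271 ≈ 0.4614

0.4614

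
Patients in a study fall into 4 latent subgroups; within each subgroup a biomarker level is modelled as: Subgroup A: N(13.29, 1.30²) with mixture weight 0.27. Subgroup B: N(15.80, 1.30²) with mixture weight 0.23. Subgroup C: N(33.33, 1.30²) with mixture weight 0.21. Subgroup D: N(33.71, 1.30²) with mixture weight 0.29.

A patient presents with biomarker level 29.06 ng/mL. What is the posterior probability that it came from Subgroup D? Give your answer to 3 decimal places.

0.336

Apply Bayes' rule: the posterior for each component is proportional to its prior times its likelihood at x.
Evaluate each component's likelihood at the observed value:
  p_A = 3.40834e-33
  p_B = 7.85177e-24
  p_C = 0.0013939
  p_D = 0.000511332
Prior × likelihood for each component:
  π_A·p_A = 0.27 × 3.40834e-33 = 9.20251e-34
  π_B·p_B = 0.23 × 7.85177e-24 = 1.80591e-24
  π_C·p_C = 0.21 × 0.0013939 = 0.000292718
  π_D·p_D = 0.29 × 0.000511332 = 0.000148286
Evidence: 9.20251e-34 + 1.80591e-24 + 0.000292718 + 0.000148286 = 0.000441005
P(Subgroup D | the observation) = 0.000148286 / 0.000441005 ≈ 0.336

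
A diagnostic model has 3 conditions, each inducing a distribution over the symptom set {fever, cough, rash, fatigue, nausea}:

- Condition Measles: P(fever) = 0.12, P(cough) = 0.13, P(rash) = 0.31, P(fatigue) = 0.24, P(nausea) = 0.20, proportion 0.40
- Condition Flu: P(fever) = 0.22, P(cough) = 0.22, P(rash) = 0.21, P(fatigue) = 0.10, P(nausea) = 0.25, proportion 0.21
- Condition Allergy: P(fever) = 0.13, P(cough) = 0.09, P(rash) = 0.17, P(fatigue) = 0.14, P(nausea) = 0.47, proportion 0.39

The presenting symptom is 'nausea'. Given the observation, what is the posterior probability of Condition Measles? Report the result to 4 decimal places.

Posterior ∝ prior × likelihood, so P(k | x) ∝ w_k f_k(x); normalise over all components.
Categorical probabilities:
  f_Measles = 0.2
  f_Flu = 0.25
  f_Allergy = 0.47
Unnormalised posteriors:
  w_Measles·f_Measles = 0.40 × 0.2 = 0.08
  w_Flu·f_Flu = 0.21 × 0.25 = 0.0525
  w_Allergy·f_Allergy = 0.39 × 0.47 = 0.1833
Normaliser: 0.08 + 0.0525 + 0.1833 = 0.3158
Responsibility of Condition Measles: 0.08 / 0.3158 ≈ 0.2533

0.2533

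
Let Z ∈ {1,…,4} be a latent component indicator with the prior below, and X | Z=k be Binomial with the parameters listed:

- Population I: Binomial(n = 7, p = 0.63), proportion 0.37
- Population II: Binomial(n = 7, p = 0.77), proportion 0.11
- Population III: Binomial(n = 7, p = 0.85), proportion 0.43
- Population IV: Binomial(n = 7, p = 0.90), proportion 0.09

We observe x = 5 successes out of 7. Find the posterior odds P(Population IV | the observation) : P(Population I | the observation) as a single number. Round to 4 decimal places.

0.1057

The posterior odds equal the prior odds times the likelihood ratio: (π_i/π_j)·(f_i(x)/f_j(x)).
Binomial probabilities:
  f_I = C(7,5)·0.63^5·0.37^2 = 21·0.0992437·0.1369 = 0.285316
  f_II = C(7,5)·0.77^5·0.23^2 = 21·0.270678·0.0529 = 0.300697
  f_III = C(7,5)·0.85^5·0.15^2 = 21·0.443705·0.0225 = 0.209651
  f_IV = C(7,5)·0.90^5·0.10^2 = 21·0.59049·0.01 = 0.124003
0.0111603 / 0.105567 ≈ 0.1057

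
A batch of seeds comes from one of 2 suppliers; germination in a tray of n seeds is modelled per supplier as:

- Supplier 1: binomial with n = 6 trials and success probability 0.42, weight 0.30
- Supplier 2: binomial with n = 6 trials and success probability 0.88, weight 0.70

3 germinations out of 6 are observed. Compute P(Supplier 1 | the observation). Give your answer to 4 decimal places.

0.8403

Posterior ∝ prior × likelihood, so P(k | x) ∝ π_k f_k(x); normalise over all components.
Binomial probabilities:
  p_1 = 0.289109
  p_2 = 0.0235517
Multiply by the mixture weights:
  π_1·p_1 = 0.30 × 0.289109 = 0.0867327
  π_2·p_2 = 0.70 × 0.0235517 = 0.0164862
Sum: 0.0867327 + 0.0164862 = 0.103219
P(Supplier 1 | the observation) ≈ 0.8403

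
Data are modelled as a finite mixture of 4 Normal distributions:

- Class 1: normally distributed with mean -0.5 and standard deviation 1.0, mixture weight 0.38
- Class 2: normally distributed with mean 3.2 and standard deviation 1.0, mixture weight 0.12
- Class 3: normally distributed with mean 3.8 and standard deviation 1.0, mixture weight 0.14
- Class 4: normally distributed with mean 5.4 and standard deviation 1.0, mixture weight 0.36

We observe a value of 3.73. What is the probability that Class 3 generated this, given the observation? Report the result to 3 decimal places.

0.419

The responsibility of component k is w_k f_k(x) divided by Σ_j w_j f_j(x).
Component likelihoods at x = 3.73:
  p_1 = (1/(1.0·√(2π)))·exp(−(3.73−-0.5)²/(2·1.0²)) = 0.398942·exp(-8.94645) = 5.19417e-05
  p_2 = (1/(1.0·√(2π)))·exp(−(3.73−3.2)²/(2·1.0²)) = 0.398942·exp(-0.14045) = 0.346668
  p_3 = (1/(1.0·√(2π)))·exp(−(3.73−3.8)²/(2·1.0²)) = 0.398942·exp(-0.00245) = 0.397966
  p_4 = (1/(1.0·√(2π)))·exp(−(3.73−5.4)²/(2·1.0²)) = 0.398942·exp(-1.39445) = 0.0989255
Unnormalised posteriors:
  w_1·p_1 = 0.38 × 5.19417e-05 = 1.97378e-05
  w_2·p_2 = 0.12 × 0.346668 = 0.0416001
  w_3·p_3 = 0.14 × 0.397966 = 0.0557152
  w_4·p_4 = 0.36 × 0.0989255 = 0.0356132
Sum: 1.97378e-05 + 0.0416001 + 0.0557152 + 0.0356132 = 0.132948
P(Class 3 | the observation) = 0.0557152 / 0.132948 ≈ 0.419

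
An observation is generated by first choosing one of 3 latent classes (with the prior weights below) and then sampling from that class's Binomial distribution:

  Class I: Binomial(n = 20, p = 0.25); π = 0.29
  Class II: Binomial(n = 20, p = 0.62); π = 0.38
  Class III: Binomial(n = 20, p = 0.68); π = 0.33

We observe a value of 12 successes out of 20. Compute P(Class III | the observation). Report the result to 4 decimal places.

0.3988

P(component k | x) = P(Z=k)·f_k(x) / marginal(x), where marginal(x) = Σ_j P(Z=j)·f_j(x).
Evaluate each component's likelihood at the observed value:
  p_I = C(20,12)·0.25^12·0.75^8 = 125970·5.96046e-08·0.100113 = 0.000751688
  p_II = C(20,12)·0.62^12·0.38^8 = 125970·0.00322627·0.000434779 = 0.1767
  p_III = C(20,12)·0.68^12·0.32^8 = 125970·0.00977478·0.000109951 = 0.135386
Prior × likelihood for each component:
  P(Z=I)·p_I = 0.29 × 0.000751688 = 0.000217989
  P(Z=II)·p_II = 0.38 × 0.1767 = 0.0671459
  P(Z=III)·p_III = 0.33 × 0.135386 = 0.0446774
Sum: 0.000217989 + 0.0671459 + 0.0446774 = 0.112041
P(Class III | 12 successes out of 20) = 0.0446774 / 0.112041 ≈ 0.3988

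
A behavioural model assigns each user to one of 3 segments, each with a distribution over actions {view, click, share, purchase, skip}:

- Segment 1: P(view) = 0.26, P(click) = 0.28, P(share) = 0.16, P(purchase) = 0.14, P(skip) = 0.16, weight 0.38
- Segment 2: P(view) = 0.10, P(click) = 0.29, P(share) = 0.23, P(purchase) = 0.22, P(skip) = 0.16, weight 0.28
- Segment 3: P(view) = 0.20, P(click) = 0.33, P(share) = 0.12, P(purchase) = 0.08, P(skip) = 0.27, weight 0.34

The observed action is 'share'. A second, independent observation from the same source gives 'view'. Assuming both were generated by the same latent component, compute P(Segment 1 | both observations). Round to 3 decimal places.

0.520

P(component k | x) = π_k·f_k(x) / marginal(x), where marginal(x) = Σ_j π_j·f_j(x).
Since both observations come from the same component, the likelihood for component k is f_k(x₁)·f_k(x₂).
  f_1 = [0.16] × [0.26] = 0.0416
  f_2 = [0.23] × [0.1] = 0.023
  f_3 = [0.12] × [0.2] = 0.024
Multiply by the mixture weights:
  π_1·f_1 = 0.38 × 0.0416 = 0.015808
  π_2·f_2 = 0.28 × 0.023 = 0.00644
  π_3·f_3 = 0.34 × 0.024 = 0.00816
Denominator: 0.015808 + 0.00644 + 0.00816 = 0.030408
So the posterior for Segment 1 is 0.015808 / 0.030408 ≈ 0.520.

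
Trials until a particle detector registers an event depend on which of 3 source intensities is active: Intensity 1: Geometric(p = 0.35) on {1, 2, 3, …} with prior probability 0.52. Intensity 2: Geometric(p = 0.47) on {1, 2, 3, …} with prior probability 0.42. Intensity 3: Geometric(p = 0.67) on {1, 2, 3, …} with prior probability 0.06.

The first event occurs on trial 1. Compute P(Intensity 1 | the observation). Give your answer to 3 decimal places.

By Bayes' theorem, P(k | x) = π_k f_k(x) / Σ_j π_j f_j(x).
Geometric probabilities:
  L_1 = 0.35·(1−0.35)^0 = 0.35·1 = 0.35
  L_2 = 0.47·(1−0.47)^0 = 0.47·1 = 0.47
  L_3 = 0.67·(1−0.67)^0 = 0.67·1 = 0.67
Multiply by the mixture weights:
  π_1·L_1 = 0.52 × 0.35 = 0.182
  π_2·L_2 = 0.42 × 0.47 = 0.1974
  π_3·L_3 = 0.06 × 0.67 = 0.0402
Evidence: 0.182 + 0.1974 + 0.0402 = 0.4196
P(Intensity 1 | the observation) ≈ 0.434

0.434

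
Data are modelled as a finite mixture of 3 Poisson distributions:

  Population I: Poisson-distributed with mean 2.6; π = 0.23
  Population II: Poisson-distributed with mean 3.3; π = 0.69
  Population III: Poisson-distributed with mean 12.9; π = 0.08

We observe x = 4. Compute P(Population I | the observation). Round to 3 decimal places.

The responsibility of component k is π_k f_k(x) divided by Σ_j π_j f_j(x).
Component likelihoods at x = 4:
  p_I = 0.141422
  p_II = 0.182252
  p_III = 0.00288236
Prior × likelihood for each component:
  π_I·p_I = 0.23 × 0.141422 = 0.032527
  π_II·p_II = 0.69 × 0.182252 = 0.125754
  π_III·p_III = 0.08 × 0.00288236 = 0.000230589
Sum: 0.032527 + 0.125754 + 0.000230589 = 0.158512
So the posterior for Population I is 0.032527 / 0.158512 ≈ 0.205.

0.205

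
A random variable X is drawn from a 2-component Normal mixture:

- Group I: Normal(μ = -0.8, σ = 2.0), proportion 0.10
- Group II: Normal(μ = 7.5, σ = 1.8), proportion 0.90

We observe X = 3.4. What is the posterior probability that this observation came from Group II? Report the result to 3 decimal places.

0.871

Posterior ∝ prior × likelihood, so P(k | x) ∝ P(Z=k) f_k(x); normalise over all components.
Evaluate each component's likelihood at the observed value:
  f_I = 0.0219918
  f_II = 0.0165584
Unnormalised posteriors:
  P(Z=I)·f_I = 0.10 × 0.0219918 = 0.00219918
  P(Z=II)·f_II = 0.90 × 0.0165584 = 0.0149026
Normaliser: 0.00219918 + 0.0149026 = 0.0171018
Responsibility of Group II: 0.0149026 / 0.0171018 ≈ 0.871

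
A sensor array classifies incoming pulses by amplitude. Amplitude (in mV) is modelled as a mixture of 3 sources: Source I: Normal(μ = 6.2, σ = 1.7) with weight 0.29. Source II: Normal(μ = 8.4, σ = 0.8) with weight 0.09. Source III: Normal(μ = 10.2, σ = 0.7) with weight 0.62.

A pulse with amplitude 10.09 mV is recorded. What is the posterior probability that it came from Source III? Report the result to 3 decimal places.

0.973

By Bayes' theorem, P(k | x) = π_k f_k(x) / Σ_j π_j f_j(x).
Evaluate each component's likelihood at the observed value:
  p_I = (1/(1.7·√(2π)))·exp(−(10.09−6.2)²/(2·1.7²)) = 0.234672·exp(-2.61801) = 0.0171188
  p_II = (1/(0.8·√(2π)))·exp(−(10.09−8.4)²/(2·0.8²)) = 0.498678·exp(-2.23133) = 0.0535509
  p_III = (1/(0.7·√(2π)))·exp(−(10.09−10.2)²/(2·0.7²)) = 0.569918·exp(-0.01235) = 0.562924
Prior × likelihood for each component:
  π_I·p_I = 0.29 × 0.0171188 = 0.00496446
  π_II·p_II = 0.09 × 0.0535509 = 0.00481958
  π_III·p_III = 0.62 × 0.562924 = 0.349013
Marginal: 0.00496446 + 0.00481958 + 0.349013 = 0.358797
P(Source III | data) = 0.349013 / 0.358797 ≈ 0.973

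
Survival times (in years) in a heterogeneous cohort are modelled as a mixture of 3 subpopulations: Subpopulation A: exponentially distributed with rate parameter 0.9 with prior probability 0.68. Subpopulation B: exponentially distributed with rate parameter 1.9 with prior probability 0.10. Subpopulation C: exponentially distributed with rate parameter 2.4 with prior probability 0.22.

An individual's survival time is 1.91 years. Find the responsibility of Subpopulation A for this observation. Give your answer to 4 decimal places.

0.9131

Apply Bayes' rule: the posterior for each component is proportional to its prior times its likelihood at x.
Evaluate each component's likelihood at the observed value:
  p_A = 0.161321
  p_B = 0.0504312
  p_C = 0.0245135
Unnormalised posteriors:
  P(Z=A)·p_A = 0.68 × 0.161321 = 0.109698
  P(Z=B)·p_B = 0.10 × 0.0504312 = 0.00504312
  P(Z=C)·p_C = 0.22 × 0.0245135 = 0.00539297
Denominator: 0.109698 + 0.00504312 + 0.00539297 = 0.120134
So the posterior for Subpopulation A is 0.109698 / 0.120134 ≈ 0.9131.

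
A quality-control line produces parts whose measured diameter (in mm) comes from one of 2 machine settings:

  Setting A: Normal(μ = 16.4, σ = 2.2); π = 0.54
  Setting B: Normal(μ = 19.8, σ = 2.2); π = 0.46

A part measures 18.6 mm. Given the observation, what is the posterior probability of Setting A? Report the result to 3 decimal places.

Apply Bayes' rule: the posterior for each component is proportional to its prior times its likelihood at x.
Evaluate each component's likelihood at the observed value:
  p_A = 0.109987
  p_B = 0.156272
Prior × likelihood for each component:
  π_A·p_A = 0.54 × 0.109987 = 0.0593928
  π_B·p_B = 0.46 × 0.156272 = 0.0718852
Evidence: 0.0593928 + 0.0718852 = 0.131278
So the posterior for Setting A is 0.0593928 / 0.131278 ≈ 0.452.

0.452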